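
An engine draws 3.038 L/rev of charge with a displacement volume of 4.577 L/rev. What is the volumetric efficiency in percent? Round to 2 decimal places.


eta_v = (V_actual / V_disp) * 100
Ratio = 3.038 / 4.577 = 0.6638
eta_v = 0.6638 * 100 = 66.38%


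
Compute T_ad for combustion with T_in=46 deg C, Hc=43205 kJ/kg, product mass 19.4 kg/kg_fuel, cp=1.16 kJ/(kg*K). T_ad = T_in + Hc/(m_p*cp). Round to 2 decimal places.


T_ad = T_in + Hc / (m_p * cp)
Denominator = 19.4 * 1.16 = 22.5040
Temperature rise = 43205 / 22.5040 = 1919.88 K
T_ad = 46 + 1919.88 = 1965.88 deg C


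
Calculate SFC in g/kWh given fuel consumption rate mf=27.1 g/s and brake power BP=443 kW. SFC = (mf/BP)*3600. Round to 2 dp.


SFC = (mf / BP) * 3600
Rate = 27.1 / 443 = 0.061174 g/(s*kW)
SFC = 0.061174 * 3600 = 220.23 g/kWh


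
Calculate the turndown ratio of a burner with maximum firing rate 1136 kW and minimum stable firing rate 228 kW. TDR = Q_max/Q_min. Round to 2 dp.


TDR = Q_max / Q_min
TDR = 1136 / 228 = 4.98


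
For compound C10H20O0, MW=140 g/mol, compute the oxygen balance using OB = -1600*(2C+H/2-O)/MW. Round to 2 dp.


OB = -1600 * (2C + H/2 - O) / MW
Inner = 2*10 + 20/2 - 0 = 30.00
OB = -1600 * 30.00 / 140 = -342.86%


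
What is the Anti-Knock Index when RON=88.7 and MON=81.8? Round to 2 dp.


AKI = (RON + MON) / 2
AKI = (88.7 + 81.8) / 2
AKI = 170.5 / 2 = 85.25


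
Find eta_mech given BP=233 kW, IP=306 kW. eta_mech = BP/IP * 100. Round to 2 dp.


eta_mech = (BP / IP) * 100
Ratio = 233 / 306 = 0.7614
eta_mech = 0.7614 * 100 = 76.14%


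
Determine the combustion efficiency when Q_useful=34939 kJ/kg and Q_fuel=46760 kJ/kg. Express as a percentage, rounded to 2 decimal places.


Efficiency = (Q_useful / Q_fuel) * 100
Efficiency = (34939 / 46760) * 100
Efficiency = 0.7472 * 100 = 74.72%


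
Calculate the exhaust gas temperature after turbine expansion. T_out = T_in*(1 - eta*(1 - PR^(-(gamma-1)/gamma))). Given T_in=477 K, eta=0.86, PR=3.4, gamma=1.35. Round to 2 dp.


T_out = T_in * (1 - eta * (1 - PR^(-(gamma-1)/gamma)))
Exponent = -(1.35-1)/1.35 = -0.25925926
PR^exp = 3.4^(-0.25925926) = 0.72813041
Factor = 1 - 0.86*(1 - 0.72813041) = 0.76619215
T_out = 477 * 0.76619215 = 365.47 K


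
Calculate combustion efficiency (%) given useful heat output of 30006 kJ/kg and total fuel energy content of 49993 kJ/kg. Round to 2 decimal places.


Efficiency = (Q_useful / Q_fuel) * 100
Efficiency = (30006 / 49993) * 100
Efficiency = 0.6002 * 100 = 60.02%


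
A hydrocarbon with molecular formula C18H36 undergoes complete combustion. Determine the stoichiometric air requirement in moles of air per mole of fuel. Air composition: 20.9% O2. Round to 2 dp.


Balanced combustion: C18H36 + 27 O2 -> 18 CO2 + 18 H2O
O2 needed = C + H/4 = 18 + 36/4 = 27.00 moles
Air moles = O2 / 0.209 = 27.00 / 0.209 = 129.19 moles air


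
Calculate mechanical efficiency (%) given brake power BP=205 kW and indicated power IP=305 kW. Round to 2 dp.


eta_mech = (BP / IP) * 100
Ratio = 205 / 305 = 0.6721
eta_mech = 0.6721 * 100 = 67.21%


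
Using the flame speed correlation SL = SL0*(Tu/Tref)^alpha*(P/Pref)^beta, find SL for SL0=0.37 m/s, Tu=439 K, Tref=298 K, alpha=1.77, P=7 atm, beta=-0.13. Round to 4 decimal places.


SL = SL0 * (Tu/Tref)^alpha * (P/Pref)^beta
T ratio = 439/298 = 1.47315436
(T ratio)^alpha = 1.47315436^1.77 = 1.985178
(P/Pref)^beta = 7^(-0.13) = 0.776492
SL = 0.37 * 1.985178 * 0.776492 = 0.5703 m/s


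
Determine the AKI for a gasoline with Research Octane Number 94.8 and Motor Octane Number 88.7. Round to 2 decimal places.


AKI = (RON + MON) / 2
AKI = (94.8 + 88.7) / 2
AKI = 183.5 / 2 = 91.75


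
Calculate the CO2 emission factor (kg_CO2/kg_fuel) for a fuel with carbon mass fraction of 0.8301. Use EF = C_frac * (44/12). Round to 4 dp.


EF = C_frac * (M_CO2 / M_C)
EF = 0.8301 * (44/12)
EF = 0.8301 * 3.666667 = 3.0437 kg_CO2/kg_fuel


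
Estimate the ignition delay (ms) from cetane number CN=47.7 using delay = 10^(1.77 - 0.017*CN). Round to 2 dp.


delay = 10^(1.77 - 0.017*CN)
Exponent = 1.77 - 0.017*47.7 = 0.9591
delay = 10^0.9591 = 9.10 ms


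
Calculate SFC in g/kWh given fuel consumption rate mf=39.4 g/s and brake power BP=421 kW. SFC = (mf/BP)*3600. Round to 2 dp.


SFC = (mf / BP) * 3600
Rate = 39.4 / 421 = 0.093587 g/(s*kW)
SFC = 0.093587 * 3600 = 336.91 g/kWh


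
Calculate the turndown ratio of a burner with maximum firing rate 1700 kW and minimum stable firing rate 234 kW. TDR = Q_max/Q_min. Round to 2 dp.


TDR = Q_max / Q_min
TDR = 1700 / 234 = 7.26


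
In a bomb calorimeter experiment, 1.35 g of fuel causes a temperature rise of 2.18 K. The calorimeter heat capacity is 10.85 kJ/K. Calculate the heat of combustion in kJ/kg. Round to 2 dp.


Hc = C_cal * delta_T / m_fuel
Q_released = 10.85 * 2.18 = 23.6530 kJ
m_fuel = 1.35 g = 1.35/1000 kg = 0.001350 kg
Hc = 23.6530 / 0.001350 = 17520.74 kJ/kg


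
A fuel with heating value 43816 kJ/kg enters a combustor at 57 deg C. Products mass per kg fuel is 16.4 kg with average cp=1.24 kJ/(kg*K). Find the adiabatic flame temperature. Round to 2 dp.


T_ad = T_in + Hc / (m_p * cp)
Denominator = 16.4 * 1.24 = 20.3360
Temperature rise = 43816 / 20.3360 = 2154.60 K
T_ad = 57 + 2154.60 = 2211.60 deg C


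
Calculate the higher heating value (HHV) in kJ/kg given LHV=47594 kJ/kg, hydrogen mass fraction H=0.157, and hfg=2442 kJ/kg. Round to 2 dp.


HHV = LHV + hfg * 9 * H
Water addition = 2442 * 9 * 0.157 = 3450.546 kJ/kg
HHV = 47594 + 3450.546 = 51044.55 kJ/kg


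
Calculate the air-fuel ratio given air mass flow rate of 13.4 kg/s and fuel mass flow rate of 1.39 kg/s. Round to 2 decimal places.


AFR = m_air / m_fuel
AFR = 13.4 / 1.39 = 9.64


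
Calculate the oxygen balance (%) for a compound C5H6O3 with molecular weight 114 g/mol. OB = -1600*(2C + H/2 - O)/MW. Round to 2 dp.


OB = -1600 * (2C + H/2 - O) / MW
Inner = 2*5 + 6/2 - 3 = 10.00
OB = -1600 * 10.00 / 114 = -140.35%


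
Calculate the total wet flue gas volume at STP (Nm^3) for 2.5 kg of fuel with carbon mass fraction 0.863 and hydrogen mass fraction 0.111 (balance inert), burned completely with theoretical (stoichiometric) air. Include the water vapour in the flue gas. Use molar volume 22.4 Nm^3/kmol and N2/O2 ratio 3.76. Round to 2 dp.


Per kg fuel: CO2 = (C/12 kmol)*22.4 = (0.863/12)*22.4 = 1.61093 Nm^3
Per kg fuel: H2O = (H/2 kmol)*22.4 = (0.111/2)*22.4 = 1.24320 Nm^3
O2 needed per kg fuel = C/12 + H/4 = 0.863/12 + 0.111/4 = 0.09966667 kmol
Per kg fuel: N2 = O2*3.76*22.4 = 0.09966667*3.76*22.4 = 8.39433 Nm^3
Total per kg = 1.61093 + 1.24320 + 8.39433 = 11.24846 Nm^3
Total = 11.24846 * 2.5 = 28.12 Nm^3


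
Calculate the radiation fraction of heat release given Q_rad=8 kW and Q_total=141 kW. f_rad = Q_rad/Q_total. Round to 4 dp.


f_rad = Q_rad / Q_total
f_rad = 8 / 141 = 0.0567


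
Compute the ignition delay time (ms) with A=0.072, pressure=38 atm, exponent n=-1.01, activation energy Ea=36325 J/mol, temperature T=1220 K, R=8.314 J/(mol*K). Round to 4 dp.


tau = A * P^n * exp(Ea/(R*T))
P^n = 38^(-1.01) = 0.02537573
Ea/(R*T) = 36325/(8.314*1220) = 3.581259
exp(Ea/(R*T)) = 35.918746
tau = 0.072 * 0.02537573 * 35.918746 = 0.0656 ms


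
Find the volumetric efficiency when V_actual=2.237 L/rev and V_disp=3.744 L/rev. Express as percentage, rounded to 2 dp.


eta_v = (V_actual / V_disp) * 100
Ratio = 2.237 / 3.744 = 0.5975
eta_v = 0.5975 * 100 = 59.75%


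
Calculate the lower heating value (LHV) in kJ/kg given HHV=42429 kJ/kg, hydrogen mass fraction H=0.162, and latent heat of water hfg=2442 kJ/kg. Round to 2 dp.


LHV = HHV - hfg * 9 * H
Water correction = 2442 * 9 * 0.162 = 3560.436 kJ/kg
LHV = 42429 - 3560.436 = 38868.56 kJ/kg


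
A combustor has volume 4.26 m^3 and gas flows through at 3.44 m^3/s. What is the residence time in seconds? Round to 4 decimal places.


tau = V / Q_flow
tau = 4.26 / 3.44 = 1.2384 s


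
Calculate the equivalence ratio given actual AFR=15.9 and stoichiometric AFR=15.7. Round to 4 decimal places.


phi = AFR_stoich / AFR_actual
phi = 15.7 / 15.9 = 0.9874


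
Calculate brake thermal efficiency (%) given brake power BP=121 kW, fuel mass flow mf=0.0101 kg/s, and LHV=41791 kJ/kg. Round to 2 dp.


eta_BTE = (BP / (mf * LHV)) * 100
Denominator = 0.0101 * 41791 = 422.0891 kW
eta_BTE = (121 / 422.0891) * 100 = 28.67%


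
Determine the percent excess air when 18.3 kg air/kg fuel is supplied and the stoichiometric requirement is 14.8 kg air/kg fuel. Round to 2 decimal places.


Excess air = actual - stoichiometric = 18.3 - 14.8 = 3.50 kg/kg fuel
Excess air % = (excess / stoich) * 100 = (3.50 / 14.8) * 100 = 23.65%


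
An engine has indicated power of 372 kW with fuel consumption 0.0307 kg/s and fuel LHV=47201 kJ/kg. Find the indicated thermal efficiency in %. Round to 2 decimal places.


eta_ith = (IP / (mf * LHV)) * 100
Denominator = 0.0307 * 47201 = 1449.0707 kW
eta_ith = (372 / 1449.0707) * 100 = 25.67%


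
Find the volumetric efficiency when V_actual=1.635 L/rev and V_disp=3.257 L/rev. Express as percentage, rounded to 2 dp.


eta_v = (V_actual / V_disp) * 100
Ratio = 1.635 / 3.257 = 0.5020
eta_v = 0.5020 * 100 = 50.20%


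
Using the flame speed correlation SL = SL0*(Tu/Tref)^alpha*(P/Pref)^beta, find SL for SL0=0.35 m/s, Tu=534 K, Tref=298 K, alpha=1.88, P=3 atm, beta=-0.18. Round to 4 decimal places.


SL = SL0 * (Tu/Tref)^alpha * (P/Pref)^beta
T ratio = 534/298 = 1.79194631
(T ratio)^alpha = 1.79194631^1.88 = 2.993994
(P/Pref)^beta = 3^(-0.18) = 0.820575
SL = 0.35 * 2.993994 * 0.820575 = 0.8599 m/s


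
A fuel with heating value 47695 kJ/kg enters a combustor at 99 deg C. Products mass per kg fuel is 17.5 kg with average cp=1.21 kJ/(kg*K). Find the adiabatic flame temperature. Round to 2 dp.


T_ad = T_in + Hc / (m_p * cp)
Denominator = 17.5 * 1.21 = 21.1750
Temperature rise = 47695 / 21.1750 = 2252.42 K
T_ad = 99 + 2252.42 = 2351.42 deg C


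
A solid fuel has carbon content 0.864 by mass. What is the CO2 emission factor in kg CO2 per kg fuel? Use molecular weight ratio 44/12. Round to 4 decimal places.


EF = C_frac * (M_CO2 / M_C)
EF = 0.864 * (44/12)
EF = 0.864 * 3.666667 = 3.1680 kg_CO2/kg_fuel


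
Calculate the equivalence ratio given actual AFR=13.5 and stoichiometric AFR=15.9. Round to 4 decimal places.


phi = AFR_stoich / AFR_actual
phi = 15.9 / 13.5 = 1.1778


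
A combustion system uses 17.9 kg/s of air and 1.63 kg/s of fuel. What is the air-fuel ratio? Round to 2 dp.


AFR = m_air / m_fuel
AFR = 17.9 / 1.63 = 10.98


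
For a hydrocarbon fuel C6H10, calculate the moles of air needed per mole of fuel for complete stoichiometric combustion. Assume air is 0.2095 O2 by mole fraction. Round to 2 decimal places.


Balanced combustion: C6H10 + 8.5 O2 -> 6 CO2 + 5 H2O
O2 needed = C + H/4 = 6 + 10/4 = 8.50 moles
Air moles = O2 / 0.2095 = 8.50 / 0.2095 = 40.57 moles air


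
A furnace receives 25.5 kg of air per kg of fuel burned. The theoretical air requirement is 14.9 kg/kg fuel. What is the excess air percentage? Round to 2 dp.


Excess air = actual - stoichiometric = 25.5 - 14.9 = 10.60 kg/kg fuel
Excess air % = (excess / stoich) * 100 = (10.60 / 14.9) * 100 = 71.14%


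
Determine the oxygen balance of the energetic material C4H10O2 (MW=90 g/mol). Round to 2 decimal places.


OB = -1600 * (2C + H/2 - O) / MW
Inner = 2*4 + 10/2 - 2 = 11.00
OB = -1600 * 11.00 / 90 = -195.56%


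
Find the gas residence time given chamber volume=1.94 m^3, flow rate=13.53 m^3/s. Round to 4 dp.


tau = V / Q_flow
tau = 1.94 / 13.53 = 0.1434 s


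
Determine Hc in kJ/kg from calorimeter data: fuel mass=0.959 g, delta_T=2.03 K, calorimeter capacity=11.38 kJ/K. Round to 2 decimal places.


Hc = C_cal * delta_T / m_fuel
Q_released = 11.38 * 2.03 = 23.1014 kJ
m_fuel = 0.959 g = 0.959/1000 kg = 0.000959 kg
Hc = 23.1014 / 0.000959 = 24089.05 kJ/kg


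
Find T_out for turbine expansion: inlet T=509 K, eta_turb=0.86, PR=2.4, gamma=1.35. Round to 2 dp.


T_out = T_in * (1 - eta * (1 - PR^(-(gamma-1)/gamma)))
Exponent = -(1.35-1)/1.35 = -0.25925926
PR^exp = 2.4^(-0.25925926) = 0.79694200
Factor = 1 - 0.86*(1 - 0.79694200) = 0.82537012
T_out = 509 * 0.82537012 = 420.11 K


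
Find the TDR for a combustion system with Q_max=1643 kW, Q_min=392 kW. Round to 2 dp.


TDR = Q_max / Q_min
TDR = 1643 / 392 = 4.19


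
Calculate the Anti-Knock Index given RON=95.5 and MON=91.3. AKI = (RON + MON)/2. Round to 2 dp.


AKI = (RON + MON) / 2
AKI = (95.5 + 91.3) / 2
AKI = 186.8 / 2 = 93.40


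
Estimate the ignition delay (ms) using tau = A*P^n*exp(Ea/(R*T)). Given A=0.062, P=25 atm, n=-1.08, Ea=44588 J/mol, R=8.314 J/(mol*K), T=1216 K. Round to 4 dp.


tau = A * P^n * exp(Ea/(R*T))
P^n = 25^(-1.08) = 0.03091895
Ea/(R*T) = 44588/(8.314*1216) = 4.410364
exp(Ea/(R*T)) = 82.299384
tau = 0.062 * 0.03091895 * 82.299384 = 0.1578 ms


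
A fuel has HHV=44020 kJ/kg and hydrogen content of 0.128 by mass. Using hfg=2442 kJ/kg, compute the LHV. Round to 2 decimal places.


LHV = HHV - hfg * 9 * H
Water correction = 2442 * 9 * 0.128 = 2813.184 kJ/kg
LHV = 44020 - 2813.184 = 41206.82 kJ/kg


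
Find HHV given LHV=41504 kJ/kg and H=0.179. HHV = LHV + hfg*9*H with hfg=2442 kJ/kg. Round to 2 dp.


HHV = LHV + hfg * 9 * H
Water addition = 2442 * 9 * 0.179 = 3934.062 kJ/kg
HHV = 41504 + 3934.062 = 45438.06 kJ/kg


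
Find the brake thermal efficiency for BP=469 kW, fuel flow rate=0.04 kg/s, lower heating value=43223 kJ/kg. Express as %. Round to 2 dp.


eta_BTE = (BP / (mf * LHV)) * 100
Denominator = 0.04 * 43223 = 1728.9200 kW
eta_BTE = (469 / 1728.9200) * 100 = 27.13%


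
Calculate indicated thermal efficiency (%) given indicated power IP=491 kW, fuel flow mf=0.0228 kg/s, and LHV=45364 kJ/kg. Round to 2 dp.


eta_ith = (IP / (mf * LHV)) * 100
Denominator = 0.0228 * 45364 = 1034.2992 kW
eta_ith = (491 / 1034.2992) * 100 = 47.47%


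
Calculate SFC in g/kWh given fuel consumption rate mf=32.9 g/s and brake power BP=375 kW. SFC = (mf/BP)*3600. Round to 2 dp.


SFC = (mf / BP) * 3600
Rate = 32.9 / 375 = 0.087733 g/(s*kW)
SFC = 0.087733 * 3600 = 315.84 g/kWh


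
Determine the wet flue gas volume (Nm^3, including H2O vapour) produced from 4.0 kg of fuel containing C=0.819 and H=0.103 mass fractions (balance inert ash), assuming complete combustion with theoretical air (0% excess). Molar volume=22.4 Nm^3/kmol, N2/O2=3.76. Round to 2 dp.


Per kg fuel: CO2 = (C/12 kmol)*22.4 = (0.819/12)*22.4 = 1.52880 Nm^3
Per kg fuel: H2O = (H/2 kmol)*22.4 = (0.103/2)*22.4 = 1.15360 Nm^3
O2 needed per kg fuel = C/12 + H/4 = 0.819/12 + 0.103/4 = 0.09400000 kmol
Per kg fuel: N2 = O2*3.76*22.4 = 0.09400000*3.76*22.4 = 7.91706 Nm^3
Total per kg = 1.52880 + 1.15360 + 7.91706 = 10.59946 Nm^3
Total = 10.59946 * 4.0 = 42.40 Nm^3


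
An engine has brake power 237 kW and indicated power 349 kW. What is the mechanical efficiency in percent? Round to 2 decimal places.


eta_mech = (BP / IP) * 100
Ratio = 237 / 349 = 0.6791
eta_mech = 0.6791 * 100 = 67.91%


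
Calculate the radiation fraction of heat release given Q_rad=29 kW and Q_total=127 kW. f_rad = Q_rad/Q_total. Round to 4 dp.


f_rad = Q_rad / Q_total
f_rad = 29 / 127 = 0.2283


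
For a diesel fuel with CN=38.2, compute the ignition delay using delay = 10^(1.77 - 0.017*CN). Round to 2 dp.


delay = 10^(1.77 - 0.017*CN)
Exponent = 1.77 - 0.017*38.2 = 1.1206
delay = 10^1.1206 = 13.20 ms


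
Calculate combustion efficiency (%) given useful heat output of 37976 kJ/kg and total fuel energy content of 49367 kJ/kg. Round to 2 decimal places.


Efficiency = (Q_useful / Q_fuel) * 100
Efficiency = (37976 / 49367) * 100
Efficiency = 0.7693 * 100 = 76.93%


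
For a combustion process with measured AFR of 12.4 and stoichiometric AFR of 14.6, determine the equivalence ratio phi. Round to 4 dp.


phi = AFR_stoich / AFR_actual
phi = 14.6 / 12.4 = 1.1774


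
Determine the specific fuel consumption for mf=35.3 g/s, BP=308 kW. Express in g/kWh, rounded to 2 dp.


SFC = (mf / BP) * 3600
Rate = 35.3 / 308 = 0.114610 g/(s*kW)
SFC = 0.114610 * 3600 = 412.60 g/kWh


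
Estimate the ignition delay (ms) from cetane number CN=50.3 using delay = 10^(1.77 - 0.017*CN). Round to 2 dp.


delay = 10^(1.77 - 0.017*CN)
Exponent = 1.77 - 0.017*50.3 = 0.9149
delay = 10^0.9149 = 8.22 ms


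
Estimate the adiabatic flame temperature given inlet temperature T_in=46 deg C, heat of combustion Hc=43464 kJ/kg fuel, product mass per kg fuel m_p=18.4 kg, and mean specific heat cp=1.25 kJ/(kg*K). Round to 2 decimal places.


T_ad = T_in + Hc / (m_p * cp)
Denominator = 18.4 * 1.25 = 23.0000
Temperature rise = 43464 / 23.0000 = 1889.74 K
T_ad = 46 + 1889.74 = 1935.74 deg C


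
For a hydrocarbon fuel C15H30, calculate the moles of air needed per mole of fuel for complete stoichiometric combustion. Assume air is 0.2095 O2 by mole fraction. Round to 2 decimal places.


Balanced combustion: C15H30 + 22.5 O2 -> 15 CO2 + 15 H2O
O2 needed = C + H/4 = 15 + 30/4 = 22.50 moles
Air moles = O2 / 0.2095 = 22.50 / 0.2095 = 107.40 moles air


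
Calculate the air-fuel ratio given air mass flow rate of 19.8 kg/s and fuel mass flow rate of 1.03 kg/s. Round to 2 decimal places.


AFR = m_air / m_fuel
AFR = 19.8 / 1.03 = 19.22


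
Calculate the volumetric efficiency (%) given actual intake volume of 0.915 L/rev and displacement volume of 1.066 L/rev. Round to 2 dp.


eta_v = (V_actual / V_disp) * 100
Ratio = 0.915 / 1.066 = 0.8583
eta_v = 0.8583 * 100 = 85.83%


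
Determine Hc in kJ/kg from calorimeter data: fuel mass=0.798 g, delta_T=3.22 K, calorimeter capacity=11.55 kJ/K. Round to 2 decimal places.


Hc = C_cal * delta_T / m_fuel
Q_released = 11.55 * 3.22 = 37.1910 kJ
m_fuel = 0.798 g = 0.798/1000 kg = 0.000798 kg
Hc = 37.1910 / 0.000798 = 46605.26 kJ/kg


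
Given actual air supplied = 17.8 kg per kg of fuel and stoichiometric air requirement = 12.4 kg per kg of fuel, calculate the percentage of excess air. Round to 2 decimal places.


Excess air = actual - stoichiometric = 17.8 - 12.4 = 5.40 kg/kg fuel
Excess air % = (excess / stoich) * 100 = (5.40 / 12.4) * 100 = 43.55%


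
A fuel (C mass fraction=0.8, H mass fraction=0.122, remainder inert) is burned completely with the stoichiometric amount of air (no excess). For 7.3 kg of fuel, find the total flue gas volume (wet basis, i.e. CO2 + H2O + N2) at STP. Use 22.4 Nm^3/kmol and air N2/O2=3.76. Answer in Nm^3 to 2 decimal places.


Per kg fuel: CO2 = (C/12 kmol)*22.4 = (0.8/12)*22.4 = 1.49333 Nm^3
Per kg fuel: H2O = (H/2 kmol)*22.4 = (0.122/2)*22.4 = 1.36640 Nm^3
O2 needed per kg fuel = C/12 + H/4 = 0.8/12 + 0.122/4 = 0.09716667 kmol
Per kg fuel: N2 = O2*3.76*22.4 = 0.09716667*3.76*22.4 = 8.18377 Nm^3
Total per kg = 1.49333 + 1.36640 + 8.18377 = 11.04350 Nm^3
Total = 11.04350 * 7.3 = 80.62 Nm^3


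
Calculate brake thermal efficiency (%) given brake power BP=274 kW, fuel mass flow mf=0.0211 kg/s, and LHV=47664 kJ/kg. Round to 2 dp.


eta_BTE = (BP / (mf * LHV)) * 100
Denominator = 0.0211 * 47664 = 1005.7104 kW
eta_BTE = (274 / 1005.7104) * 100 = 27.24%


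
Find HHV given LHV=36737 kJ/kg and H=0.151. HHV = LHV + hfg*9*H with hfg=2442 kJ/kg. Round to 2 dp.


HHV = LHV + hfg * 9 * H
Water addition = 2442 * 9 * 0.151 = 3318.678 kJ/kg
HHV = 36737 + 3318.678 = 40055.68 kJ/kg


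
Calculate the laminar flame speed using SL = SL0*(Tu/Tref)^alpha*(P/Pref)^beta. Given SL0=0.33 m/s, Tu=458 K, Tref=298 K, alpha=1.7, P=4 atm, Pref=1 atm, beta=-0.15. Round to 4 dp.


SL = SL0 * (Tu/Tref)^alpha * (P/Pref)^beta
T ratio = 458/298 = 1.53691275
(T ratio)^alpha = 1.53691275^1.7 = 2.076365
(P/Pref)^beta = 4^(-0.15) = 0.812252
SL = 0.33 * 2.076365 * 0.812252 = 0.5566 m/s


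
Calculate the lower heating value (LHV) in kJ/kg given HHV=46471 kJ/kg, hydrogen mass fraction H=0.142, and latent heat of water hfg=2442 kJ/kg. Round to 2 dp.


LHV = HHV - hfg * 9 * H
Water correction = 2442 * 9 * 0.142 = 3120.876 kJ/kg
LHV = 46471 - 3120.876 = 43350.12 kJ/kg


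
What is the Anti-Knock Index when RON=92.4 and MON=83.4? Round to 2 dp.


AKI = (RON + MON) / 2
AKI = (92.4 + 83.4) / 2
AKI = 175.8 / 2 = 87.90


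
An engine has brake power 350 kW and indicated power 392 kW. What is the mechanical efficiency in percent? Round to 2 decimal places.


eta_mech = (BP / IP) * 100
Ratio = 350 / 392 = 0.8929
eta_mech = 0.8929 * 100 = 89.29%


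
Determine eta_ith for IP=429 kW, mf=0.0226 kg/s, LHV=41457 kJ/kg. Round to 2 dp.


eta_ith = (IP / (mf * LHV)) * 100
Denominator = 0.0226 * 41457 = 936.9282 kW
eta_ith = (429 / 936.9282) * 100 = 45.79%


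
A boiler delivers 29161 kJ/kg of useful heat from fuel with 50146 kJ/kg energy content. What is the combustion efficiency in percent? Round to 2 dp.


Efficiency = (Q_useful / Q_fuel) * 100
Efficiency = (29161 / 50146) * 100
Efficiency = 0.5815 * 100 = 58.15%


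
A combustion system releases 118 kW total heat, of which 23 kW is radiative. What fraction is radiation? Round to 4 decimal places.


f_rad = Q_rad / Q_total
f_rad = 23 / 118 = 0.1949


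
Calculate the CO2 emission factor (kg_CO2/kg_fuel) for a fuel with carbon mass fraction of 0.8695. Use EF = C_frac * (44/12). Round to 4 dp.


EF = C_frac * (M_CO2 / M_C)
EF = 0.8695 * (44/12)
EF = 0.8695 * 3.666667 = 3.1882 kg_CO2/kg_fuel


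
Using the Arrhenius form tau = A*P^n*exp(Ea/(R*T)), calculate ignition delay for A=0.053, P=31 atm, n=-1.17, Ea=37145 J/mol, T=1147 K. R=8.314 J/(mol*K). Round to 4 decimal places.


tau = A * P^n * exp(Ea/(R*T))
P^n = 31^(-1.17) = 0.01799313
Ea/(R*T) = 37145/(8.314*1147) = 3.895175
exp(Ea/(R*T)) = 49.164635
tau = 0.053 * 0.01799313 * 49.164635 = 0.0469 ms


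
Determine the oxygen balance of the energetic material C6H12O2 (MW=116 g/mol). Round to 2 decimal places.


OB = -1600 * (2C + H/2 - O) / MW
Inner = 2*6 + 12/2 - 2 = 16.00
OB = -1600 * 16.00 / 116 = -220.69%


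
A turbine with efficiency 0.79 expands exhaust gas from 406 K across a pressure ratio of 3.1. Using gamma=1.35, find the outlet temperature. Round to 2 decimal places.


T_out = T_in * (1 - eta * (1 - PR^(-(gamma-1)/gamma)))
Exponent = -(1.35-1)/1.35 = -0.25925926
PR^exp = 3.1^(-0.25925926) = 0.74577862
Factor = 1 - 0.79*(1 - 0.74577862) = 0.79916511
T_out = 406 * 0.79916511 = 324.46 K


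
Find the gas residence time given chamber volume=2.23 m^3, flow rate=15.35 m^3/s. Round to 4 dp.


tau = V / Q_flow
tau = 2.23 / 15.35 = 0.1453 s


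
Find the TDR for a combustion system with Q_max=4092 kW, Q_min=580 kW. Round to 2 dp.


TDR = Q_max / Q_min
TDR = 4092 / 580 = 7.06


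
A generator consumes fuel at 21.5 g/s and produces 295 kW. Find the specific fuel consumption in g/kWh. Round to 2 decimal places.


SFC = (mf / BP) * 3600
Rate = 21.5 / 295 = 0.072881 g/(s*kW)
SFC = 0.072881 * 3600 = 262.37 g/kWh


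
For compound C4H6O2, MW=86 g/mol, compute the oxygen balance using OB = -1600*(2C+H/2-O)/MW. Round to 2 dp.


OB = -1600 * (2C + H/2 - O) / MW
Inner = 2*4 + 6/2 - 2 = 9.00
OB = -1600 * 9.00 / 86 = -167.44%


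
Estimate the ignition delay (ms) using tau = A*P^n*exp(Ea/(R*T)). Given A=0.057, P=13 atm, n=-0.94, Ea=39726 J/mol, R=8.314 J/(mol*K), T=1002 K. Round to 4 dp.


tau = A * P^n * exp(Ea/(R*T))
P^n = 13^(-0.94) = 0.08972082
Ea/(R*T) = 39726/(8.314*1002) = 4.768668
exp(Ea/(R*T)) = 117.762290
tau = 0.057 * 0.08972082 * 117.762290 = 0.6022 ms


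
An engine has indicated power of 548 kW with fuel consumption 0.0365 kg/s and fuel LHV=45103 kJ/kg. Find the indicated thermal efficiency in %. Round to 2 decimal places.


eta_ith = (IP / (mf * LHV)) * 100
Denominator = 0.0365 * 45103 = 1646.2595 kW
eta_ith = (548 / 1646.2595) * 100 = 33.29%


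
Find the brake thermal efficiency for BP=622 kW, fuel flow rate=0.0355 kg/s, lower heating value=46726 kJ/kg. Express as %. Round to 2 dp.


eta_BTE = (BP / (mf * LHV)) * 100
Denominator = 0.0355 * 46726 = 1658.7730 kW
eta_BTE = (622 / 1658.7730) * 100 = 37.50%


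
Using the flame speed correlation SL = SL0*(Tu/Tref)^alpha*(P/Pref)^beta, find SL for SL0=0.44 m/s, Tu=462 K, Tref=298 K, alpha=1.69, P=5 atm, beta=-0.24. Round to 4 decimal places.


SL = SL0 * (Tu/Tref)^alpha * (P/Pref)^beta
T ratio = 462/298 = 1.55033557
(T ratio)^alpha = 1.55033557^1.69 = 2.098067
(P/Pref)^beta = 5^(-0.24) = 0.679590
SL = 0.44 * 2.098067 * 0.679590 = 0.6274 m/s


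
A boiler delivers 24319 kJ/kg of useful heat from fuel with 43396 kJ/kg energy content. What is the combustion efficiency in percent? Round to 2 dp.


Efficiency = (Q_useful / Q_fuel) * 100
Efficiency = (24319 / 43396) * 100
Efficiency = 0.5604 * 100 = 56.04%


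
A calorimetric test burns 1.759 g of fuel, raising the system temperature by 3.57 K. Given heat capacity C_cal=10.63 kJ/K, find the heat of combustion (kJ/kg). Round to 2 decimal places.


Hc = C_cal * delta_T / m_fuel
Q_released = 10.63 * 3.57 = 37.9491 kJ
m_fuel = 1.759 g = 1.759/1000 kg = 0.001759 kg
Hc = 37.9491 / 0.001759 = 21574.25 kJ/kg


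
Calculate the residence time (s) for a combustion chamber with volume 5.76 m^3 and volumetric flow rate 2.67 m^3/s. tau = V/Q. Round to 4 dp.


tau = V / Q_flow
tau = 5.76 / 2.67 = 2.1573 s


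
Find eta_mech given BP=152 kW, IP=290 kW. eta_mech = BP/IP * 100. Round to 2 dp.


eta_mech = (BP / IP) * 100
Ratio = 152 / 290 = 0.5241
eta_mech = 0.5241 * 100 = 52.41%


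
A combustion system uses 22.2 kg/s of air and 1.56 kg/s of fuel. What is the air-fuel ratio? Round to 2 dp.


AFR = m_air / m_fuel
AFR = 22.2 / 1.56 = 14.23


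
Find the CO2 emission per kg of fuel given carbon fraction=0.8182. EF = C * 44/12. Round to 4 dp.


EF = C_frac * (M_CO2 / M_C)
EF = 0.8182 * (44/12)
EF = 0.8182 * 3.666667 = 3.0001 kg_CO2/kg_fuel


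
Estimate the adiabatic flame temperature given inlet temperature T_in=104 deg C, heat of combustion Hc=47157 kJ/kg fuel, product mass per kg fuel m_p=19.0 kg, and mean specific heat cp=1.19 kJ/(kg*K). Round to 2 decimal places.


T_ad = T_in + Hc / (m_p * cp)
Denominator = 19.0 * 1.19 = 22.6100
Temperature rise = 47157 / 22.6100 = 2085.67 K
T_ad = 104 + 2085.67 = 2189.67 deg C


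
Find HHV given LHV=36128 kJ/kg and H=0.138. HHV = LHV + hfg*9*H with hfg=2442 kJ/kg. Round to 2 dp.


HHV = LHV + hfg * 9 * H
Water addition = 2442 * 9 * 0.138 = 3032.964 kJ/kg
HHV = 36128 + 3032.964 = 39160.96 kJ/kg


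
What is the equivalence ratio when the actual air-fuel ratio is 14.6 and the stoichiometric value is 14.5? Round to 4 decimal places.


phi = AFR_stoich / AFR_actual
phi = 14.5 / 14.6 = 0.9932


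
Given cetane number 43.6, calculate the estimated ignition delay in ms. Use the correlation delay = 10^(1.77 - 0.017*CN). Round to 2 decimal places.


delay = 10^(1.77 - 0.017*CN)
Exponent = 1.77 - 0.017*43.6 = 1.0288
delay = 10^1.0288 = 10.69 ms


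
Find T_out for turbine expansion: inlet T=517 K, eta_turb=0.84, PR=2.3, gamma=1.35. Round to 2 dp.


T_out = T_in * (1 - eta * (1 - PR^(-(gamma-1)/gamma)))
Exponent = -(1.35-1)/1.35 = -0.25925926
PR^exp = 2.3^(-0.25925926) = 0.80578413
Factor = 1 - 0.84*(1 - 0.80578413) = 0.83685867
T_out = 517 * 0.83685867 = 432.66 K


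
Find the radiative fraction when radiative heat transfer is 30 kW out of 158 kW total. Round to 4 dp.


f_rad = Q_rad / Q_total
f_rad = 30 / 158 = 0.1899


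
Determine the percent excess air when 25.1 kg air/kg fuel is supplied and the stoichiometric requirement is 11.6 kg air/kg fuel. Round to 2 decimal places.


Excess air = actual - stoichiometric = 25.1 - 11.6 = 13.50 kg/kg fuel
Excess air % = (excess / stoich) * 100 = (13.50 / 11.6) * 100 = 116.38%


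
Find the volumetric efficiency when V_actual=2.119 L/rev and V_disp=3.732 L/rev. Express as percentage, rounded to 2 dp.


eta_v = (V_actual / V_disp) * 100
Ratio = 2.119 / 3.732 = 0.5678
eta_v = 0.5678 * 100 = 56.78%


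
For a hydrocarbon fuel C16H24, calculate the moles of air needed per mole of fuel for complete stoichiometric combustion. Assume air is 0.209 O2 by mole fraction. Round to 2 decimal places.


Balanced combustion: C16H24 + 22 O2 -> 16 CO2 + 12 H2O
O2 needed = C + H/4 = 16 + 24/4 = 22.00 moles
Air moles = O2 / 0.209 = 22.00 / 0.209 = 105.26 moles air


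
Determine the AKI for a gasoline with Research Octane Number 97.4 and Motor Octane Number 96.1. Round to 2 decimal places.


AKI = (RON + MON) / 2
AKI = (97.4 + 96.1) / 2
AKI = 193.5 / 2 = 96.75


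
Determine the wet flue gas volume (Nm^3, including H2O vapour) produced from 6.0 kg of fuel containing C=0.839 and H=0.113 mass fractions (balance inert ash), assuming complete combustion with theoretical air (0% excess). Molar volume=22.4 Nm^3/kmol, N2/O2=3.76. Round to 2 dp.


Per kg fuel: CO2 = (C/12 kmol)*22.4 = (0.839/12)*22.4 = 1.56613 Nm^3
Per kg fuel: H2O = (H/2 kmol)*22.4 = (0.113/2)*22.4 = 1.26560 Nm^3
O2 needed per kg fuel = C/12 + H/4 = 0.839/12 + 0.113/4 = 0.09816667 kmol
Per kg fuel: N2 = O2*3.76*22.4 = 0.09816667*3.76*22.4 = 8.26799 Nm^3
Total per kg = 1.56613 + 1.26560 + 8.26799 = 11.09972 Nm^3
Total = 11.09972 * 6.0 = 66.60 Nm^3


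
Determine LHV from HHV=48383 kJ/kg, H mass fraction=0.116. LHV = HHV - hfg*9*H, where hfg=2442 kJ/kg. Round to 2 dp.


LHV = HHV - hfg * 9 * H
Water correction = 2442 * 9 * 0.116 = 2549.448 kJ/kg
LHV = 48383 - 2549.448 = 45833.55 kJ/kg


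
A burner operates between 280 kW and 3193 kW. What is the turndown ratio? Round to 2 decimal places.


TDR = Q_max / Q_min
TDR = 3193 / 280 = 11.40


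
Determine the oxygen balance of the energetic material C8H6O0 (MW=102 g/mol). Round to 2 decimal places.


OB = -1600 * (2C + H/2 - O) / MW
Inner = 2*8 + 6/2 - 0 = 19.00
OB = -1600 * 19.00 / 102 = -298.04%


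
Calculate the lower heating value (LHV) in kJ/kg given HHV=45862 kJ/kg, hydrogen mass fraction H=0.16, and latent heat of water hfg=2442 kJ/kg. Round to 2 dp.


LHV = HHV - hfg * 9 * H
Water correction = 2442 * 9 * 0.16 = 3516.480 kJ/kg
LHV = 45862 - 3516.480 = 42345.52 kJ/kg


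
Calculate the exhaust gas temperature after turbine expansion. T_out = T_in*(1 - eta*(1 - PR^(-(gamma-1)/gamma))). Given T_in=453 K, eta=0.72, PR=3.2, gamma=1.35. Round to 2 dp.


T_out = T_in * (1 - eta * (1 - PR^(-(gamma-1)/gamma)))
Exponent = -(1.35-1)/1.35 = -0.25925926
PR^exp = 3.2^(-0.25925926) = 0.73966521
Factor = 1 - 0.72*(1 - 0.73966521) = 0.81255895
T_out = 453 * 0.81255895 = 368.09 K


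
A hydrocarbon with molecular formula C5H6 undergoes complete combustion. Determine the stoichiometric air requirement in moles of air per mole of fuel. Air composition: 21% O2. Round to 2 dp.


Balanced combustion: C5H6 + 6.5 O2 -> 5 CO2 + 3 H2O
O2 needed = C + H/4 = 5 + 6/4 = 6.50 moles
Air moles = O2 / 0.21 = 6.50 / 0.21 = 30.95 moles air


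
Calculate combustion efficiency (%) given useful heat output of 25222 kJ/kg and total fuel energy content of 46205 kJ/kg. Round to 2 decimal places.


Efficiency = (Q_useful / Q_fuel) * 100
Efficiency = (25222 / 46205) * 100
Efficiency = 0.5459 * 100 = 54.59%


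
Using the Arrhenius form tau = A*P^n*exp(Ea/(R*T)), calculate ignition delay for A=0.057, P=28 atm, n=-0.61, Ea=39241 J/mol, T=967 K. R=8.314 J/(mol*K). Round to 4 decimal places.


tau = A * P^n * exp(Ea/(R*T))
P^n = 28^(-0.61) = 0.13098863
Ea/(R*T) = 39241/(8.314*967) = 4.880941
exp(Ea/(R*T)) = 131.754607
tau = 0.057 * 0.13098863 * 131.754607 = 0.9837 ms


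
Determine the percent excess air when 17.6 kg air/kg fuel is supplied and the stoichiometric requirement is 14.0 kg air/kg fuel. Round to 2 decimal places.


Excess air = actual - stoichiometric = 17.6 - 14.0 = 3.60 kg/kg fuel
Excess air % = (excess / stoich) * 100 = (3.60 / 14.0) * 100 = 25.71%


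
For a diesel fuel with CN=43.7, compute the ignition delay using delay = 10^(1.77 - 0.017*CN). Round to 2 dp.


delay = 10^(1.77 - 0.017*CN)
Exponent = 1.77 - 0.017*43.7 = 1.0271
delay = 10^1.0271 = 10.64 ms


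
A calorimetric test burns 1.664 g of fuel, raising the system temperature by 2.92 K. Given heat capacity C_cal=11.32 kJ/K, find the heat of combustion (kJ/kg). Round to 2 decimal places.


Hc = C_cal * delta_T / m_fuel
Q_released = 11.32 * 2.92 = 33.0544 kJ
m_fuel = 1.664 g = 1.664/1000 kg = 0.001664 kg
Hc = 33.0544 / 0.001664 = 19864.42 kJ/kg


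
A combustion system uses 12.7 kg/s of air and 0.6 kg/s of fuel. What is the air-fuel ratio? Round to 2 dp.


AFR = m_air / m_fuel
AFR = 12.7 / 0.6 = 21.17


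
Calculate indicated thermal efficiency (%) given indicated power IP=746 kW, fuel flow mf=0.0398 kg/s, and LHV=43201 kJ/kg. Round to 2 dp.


eta_ith = (IP / (mf * LHV)) * 100
Denominator = 0.0398 * 43201 = 1719.3998 kW
eta_ith = (746 / 1719.3998) * 100 = 43.39%


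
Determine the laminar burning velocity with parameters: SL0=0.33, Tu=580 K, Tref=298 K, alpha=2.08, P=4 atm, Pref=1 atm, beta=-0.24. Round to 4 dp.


SL = SL0 * (Tu/Tref)^alpha * (P/Pref)^beta
T ratio = 580/298 = 1.94630872
(T ratio)^alpha = 1.94630872^2.08 = 3.995401
(P/Pref)^beta = 4^(-0.24) = 0.716978
SL = 0.33 * 3.995401 * 0.716978 = 0.9453 m/s


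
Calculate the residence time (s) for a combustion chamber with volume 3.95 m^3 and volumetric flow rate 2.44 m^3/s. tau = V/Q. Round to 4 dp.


tau = V / Q_flow
tau = 3.95 / 2.44 = 1.6189 s


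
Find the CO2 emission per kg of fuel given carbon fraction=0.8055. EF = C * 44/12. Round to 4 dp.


EF = C_frac * (M_CO2 / M_C)
EF = 0.8055 * (44/12)
EF = 0.8055 * 3.666667 = 2.9535 kg_CO2/kg_fuel


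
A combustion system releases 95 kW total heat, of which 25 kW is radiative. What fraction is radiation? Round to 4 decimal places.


f_rad = Q_rad / Q_total
f_rad = 25 / 95 = 0.2632


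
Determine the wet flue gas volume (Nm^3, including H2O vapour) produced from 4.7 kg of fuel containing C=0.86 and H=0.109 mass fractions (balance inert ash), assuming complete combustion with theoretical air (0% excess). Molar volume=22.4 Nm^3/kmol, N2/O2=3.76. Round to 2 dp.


Per kg fuel: CO2 = (C/12 kmol)*22.4 = (0.86/12)*22.4 = 1.60533 Nm^3
Per kg fuel: H2O = (H/2 kmol)*22.4 = (0.109/2)*22.4 = 1.22080 Nm^3
O2 needed per kg fuel = C/12 + H/4 = 0.86/12 + 0.109/4 = 0.09891667 kmol
Per kg fuel: N2 = O2*3.76*22.4 = 0.09891667*3.76*22.4 = 8.33116 Nm^3
Total per kg = 1.60533 + 1.22080 + 8.33116 = 11.15729 Nm^3
Total = 11.15729 * 4.7 = 52.44 Nm^3


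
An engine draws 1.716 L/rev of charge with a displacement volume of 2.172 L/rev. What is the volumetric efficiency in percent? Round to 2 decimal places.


eta_v = (V_actual / V_disp) * 100
Ratio = 1.716 / 2.172 = 0.7901
eta_v = 0.7901 * 100 = 79.01%


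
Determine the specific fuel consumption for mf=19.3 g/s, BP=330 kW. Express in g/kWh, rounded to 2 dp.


SFC = (mf / BP) * 3600
Rate = 19.3 / 330 = 0.058485 g/(s*kW)
SFC = 0.058485 * 3600 = 210.55 g/kWh


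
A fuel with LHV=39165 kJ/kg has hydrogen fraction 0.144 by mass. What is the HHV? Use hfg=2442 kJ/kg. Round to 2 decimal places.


HHV = LHV + hfg * 9 * H
Water addition = 2442 * 9 * 0.144 = 3164.832 kJ/kg
HHV = 39165 + 3164.832 = 42329.83 kJ/kg


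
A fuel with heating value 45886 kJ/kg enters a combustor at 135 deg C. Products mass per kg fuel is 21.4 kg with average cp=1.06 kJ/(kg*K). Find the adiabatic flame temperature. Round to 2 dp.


T_ad = T_in + Hc / (m_p * cp)
Denominator = 21.4 * 1.06 = 22.6840
Temperature rise = 45886 / 22.6840 = 2022.84 K
T_ad = 135 + 2022.84 = 2157.84 deg C


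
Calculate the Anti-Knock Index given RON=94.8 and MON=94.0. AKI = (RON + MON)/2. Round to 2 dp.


AKI = (RON + MON) / 2
AKI = (94.8 + 94.0) / 2
AKI = 188.8 / 2 = 94.40


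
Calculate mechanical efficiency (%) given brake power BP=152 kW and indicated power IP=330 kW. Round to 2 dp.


eta_mech = (BP / IP) * 100
Ratio = 152 / 330 = 0.4606
eta_mech = 0.4606 * 100 = 46.06%


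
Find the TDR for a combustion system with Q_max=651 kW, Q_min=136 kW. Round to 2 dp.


TDR = Q_max / Q_min
TDR = 651 / 136 = 4.79


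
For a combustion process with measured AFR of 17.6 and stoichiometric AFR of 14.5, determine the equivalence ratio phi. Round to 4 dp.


phi = AFR_stoich / AFR_actual
phi = 14.5 / 17.6 = 0.8239


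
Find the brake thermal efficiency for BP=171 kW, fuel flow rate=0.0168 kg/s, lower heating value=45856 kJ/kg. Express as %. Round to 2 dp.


eta_BTE = (BP / (mf * LHV)) * 100
Denominator = 0.0168 * 45856 = 770.3808 kW
eta_BTE = (171 / 770.3808) * 100 = 22.20%


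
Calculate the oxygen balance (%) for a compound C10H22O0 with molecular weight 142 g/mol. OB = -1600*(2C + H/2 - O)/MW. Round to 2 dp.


OB = -1600 * (2C + H/2 - O) / MW
Inner = 2*10 + 22/2 - 0 = 31.00
OB = -1600 * 31.00 / 142 = -349.30%


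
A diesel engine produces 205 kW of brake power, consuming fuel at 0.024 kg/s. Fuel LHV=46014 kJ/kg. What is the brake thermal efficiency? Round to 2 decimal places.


eta_BTE = (BP / (mf * LHV)) * 100
Denominator = 0.024 * 46014 = 1104.3360 kW
eta_BTE = (205 / 1104.3360) * 100 = 18.56%


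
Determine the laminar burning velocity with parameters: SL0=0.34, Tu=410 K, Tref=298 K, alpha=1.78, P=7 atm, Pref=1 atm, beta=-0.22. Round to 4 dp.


SL = SL0 * (Tu/Tref)^alpha * (P/Pref)^beta
T ratio = 410/298 = 1.37583893
(T ratio)^alpha = 1.37583893^1.78 = 1.764616
(P/Pref)^beta = 7^(-0.22) = 0.651746
SL = 0.34 * 1.764616 * 0.651746 = 0.3910 m/s


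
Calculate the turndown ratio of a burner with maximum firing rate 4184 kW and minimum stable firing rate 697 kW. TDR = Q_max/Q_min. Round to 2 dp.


TDR = Q_max / Q_min
TDR = 4184 / 697 = 6.00


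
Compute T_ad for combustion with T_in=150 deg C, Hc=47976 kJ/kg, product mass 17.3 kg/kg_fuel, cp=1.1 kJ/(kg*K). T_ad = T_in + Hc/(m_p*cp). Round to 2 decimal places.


T_ad = T_in + Hc / (m_p * cp)
Denominator = 17.3 * 1.1 = 19.0300
Temperature rise = 47976 / 19.0300 = 2521.07 K
T_ad = 150 + 2521.07 = 2671.07 deg C


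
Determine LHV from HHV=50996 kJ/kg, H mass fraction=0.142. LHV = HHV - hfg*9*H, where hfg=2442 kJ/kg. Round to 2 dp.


LHV = HHV - hfg * 9 * H
Water correction = 2442 * 9 * 0.142 = 3120.876 kJ/kg
LHV = 50996 - 3120.876 = 47875.12 kJ/kg


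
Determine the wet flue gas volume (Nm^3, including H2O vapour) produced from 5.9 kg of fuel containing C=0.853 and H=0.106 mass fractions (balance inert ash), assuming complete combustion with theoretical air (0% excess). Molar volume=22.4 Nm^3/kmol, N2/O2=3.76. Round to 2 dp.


Per kg fuel: CO2 = (C/12 kmol)*22.4 = (0.853/12)*22.4 = 1.59227 Nm^3
Per kg fuel: H2O = (H/2 kmol)*22.4 = (0.106/2)*22.4 = 1.18720 Nm^3
O2 needed per kg fuel = C/12 + H/4 = 0.853/12 + 0.106/4 = 0.09758333 kmol
Per kg fuel: N2 = O2*3.76*22.4 = 0.09758333*3.76*22.4 = 8.21886 Nm^3
Total per kg = 1.59227 + 1.18720 + 8.21886 = 10.99833 Nm^3
Total = 10.99833 * 5.9 = 64.89 Nm^3


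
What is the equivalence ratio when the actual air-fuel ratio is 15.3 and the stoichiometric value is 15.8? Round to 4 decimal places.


phi = AFR_stoich / AFR_actual
phi = 15.8 / 15.3 = 1.0327


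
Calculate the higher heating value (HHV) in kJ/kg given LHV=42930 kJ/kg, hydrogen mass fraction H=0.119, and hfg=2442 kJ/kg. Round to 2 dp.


HHV = LHV + hfg * 9 * H
Water addition = 2442 * 9 * 0.119 = 2615.382 kJ/kg
HHV = 42930 + 2615.382 = 45545.38 kJ/kg


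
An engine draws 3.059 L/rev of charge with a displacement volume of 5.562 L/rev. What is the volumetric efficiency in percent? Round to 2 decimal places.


eta_v = (V_actual / V_disp) * 100
Ratio = 3.059 / 5.562 = 0.5500
eta_v = 0.5500 * 100 = 55.00%


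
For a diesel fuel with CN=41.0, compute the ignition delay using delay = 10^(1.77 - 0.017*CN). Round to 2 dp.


delay = 10^(1.77 - 0.017*CN)
Exponent = 1.77 - 0.017*41.0 = 1.0730
delay = 10^1.0730 = 11.83 ms
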